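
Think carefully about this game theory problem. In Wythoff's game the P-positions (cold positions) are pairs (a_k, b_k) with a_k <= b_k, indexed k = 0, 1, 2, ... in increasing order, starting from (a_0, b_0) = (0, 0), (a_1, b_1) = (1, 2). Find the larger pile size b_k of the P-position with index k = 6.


By Wythoff's theorem, a_k = floor(k * phi) and b_k = floor(k * phi^2) = a_k + k, where phi = (1 + sqrt(5))/2 is the golden ratio.
phi = (1 + sqrt(5))/2 = 1.618034
phi^2 = phi + 1 = 2.618034
k = 6
k * phi^2 = 6 * 2.618034 = 15.708204
b_6 = floor(k * phi^2) = 15 (check: a_6 + k = 9 + 6 = 15)

15


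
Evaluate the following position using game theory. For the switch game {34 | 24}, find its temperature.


The game is {34 | 24}, a switch {a | b} with numbers a > b.
Cooling {a | b} by t gives {a - t | b + t}, which stops being hot when a - t = b + t, i.e. at t = (a - b)/2. So the temperature of a switch is (a - b)/2.
Temperature = (Left option - Right option) / 2
= (34 - (24)) / 2
= 10 / 2
= 5

5


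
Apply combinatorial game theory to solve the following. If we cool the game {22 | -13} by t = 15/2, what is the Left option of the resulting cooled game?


Original game: {22 | -13} (a switch {a | b} with a > b).
Cooling by t (for t below the temperature (a - b)/2 = 35/2) taxes each move by t: {a | b} cooled by t is {a - t | b + t}.
Cooling amount: t = 15/2
Cooled Left option: 22 - 15/2 = 29/2
Cooled Right option: -13 + 15/2 = -11/2
Cooled game: {29/2 | -11/2}
Left option = 29/2

29/2


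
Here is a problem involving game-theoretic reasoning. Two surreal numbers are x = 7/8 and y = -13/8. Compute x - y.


x = 7/8, y = -13/8
Converting to common denominator: 8
x = 7/8, y = -13/8
x - y = 7/8 - -13/8 = 5/2

5/2


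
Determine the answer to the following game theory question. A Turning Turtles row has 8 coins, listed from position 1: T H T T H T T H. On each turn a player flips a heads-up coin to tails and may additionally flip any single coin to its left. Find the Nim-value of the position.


Coins: T H T T H T T H
Key fact: a single head at position k behaves exactly like a Nim heap of size k (turning it to T and optionally flipping a coin at j < k corresponds to moving the heap from k to j, or to 0), and heads combine as a disjunctive sum (two heads at the same place would cancel, matching j XOR j = 0). So the Nim-value is the XOR of the 1-indexed positions of the heads.
Face-up positions (1-indexed): [2, 5, 8]
XOR 0 with 2: 0 XOR 2 = 2
XOR 2 with 5: 2 XOR 5 = 7
XOR 7 with 8: 7 XOR 8 = 15
Nim-value = 15

15


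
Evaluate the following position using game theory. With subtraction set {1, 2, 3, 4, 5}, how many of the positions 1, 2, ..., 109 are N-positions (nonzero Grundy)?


Subtraction set S = {1, 2, 3, 4, 5}, so G(n) = n mod 6.
G(n) = 0 when n is a multiple of 6.
Multiples of 6 in [1, 109]: 18
N-positions (nonzero Grundy) = 109 - 18 = 91

91


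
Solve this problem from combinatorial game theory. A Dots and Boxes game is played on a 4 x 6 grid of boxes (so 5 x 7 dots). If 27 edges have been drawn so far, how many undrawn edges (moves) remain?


Grid: 4 x 6 boxes, i.e. 5 rows and 7 columns of dots.
Horizontal edges: (rows + 1) * cols = 5 * 6 = 30
Vertical edges: rows * (cols + 1) = 4 * 7 = 28
Total edges: 30 + 28 = 58
Edges drawn: 27
Remaining: 58 - 27 = 31

31


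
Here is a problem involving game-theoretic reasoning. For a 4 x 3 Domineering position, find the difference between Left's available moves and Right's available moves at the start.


Board is 4 x 3 (rows x cols).
Left (vertical) placements: (rows-1) * cols = 3 * 3 = 9
Right (horizontal) placements: rows * (cols-1) = 4 * 2 = 8
Advantage = Left - Right = 9 - 8 = 1

1


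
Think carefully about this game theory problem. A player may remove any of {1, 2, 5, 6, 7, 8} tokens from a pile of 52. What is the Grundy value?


The subtraction set is S = {1, 2, 5, 6, 7, 8}.
G(k) = mex{ G(k - s) : s in S, s <= k }. We compute iteratively: G(0) = 0.
G(1) = mex({0}) = 1
G(2) = mex({0, 1}) = 2
G(3) = mex({1, 2}) = 0
G(4) = mex({0, 2}) = 1
G(5) = mex({0, 1}) = 2
G(6) = mex({0, 1, 2}) = 3
G(7) = mex({0, 1, 2, 3}) = 4
G(8) = mex({0, 1, 2, 3, 4}) = 5
G(9) = mex({0, 1, 2, 4, 5}) = 3
G(10) = mex({0, 1, 2, 3, 5}) = 4
G(11) = mex({0, 1, 2, 3, 4}) = 5
G(12) = mex({1, 2, 3, 4, 5}) = 0
G(13) = mex({0, 2, 3, 4, 5}) = 1
G(14) = mex({0, 1, 3, 4, 5}) = 2
G(15) = mex({1, 2, 3, 4, 5}) = 0
G(16) = mex({0, 2, 3, 4, 5}) = 1
G(17) = mex({0, 1, 3, 4, 5}) = 2
G(18) = mex({0, 1, 2, 4, 5}) = 3
G(19) = mex({0, 1, 2, 3, 5}) = 4
Observe that G(12)..G(19) = 0, 1, 2, 0, 1, 2, 3, 4 repeats G(0)..G(7) = 0, 1, 2, 0, 1, 2, 3, 4.
For k >= max(S) = 8, G(k) is determined by the previous 8 values G(k-8)..G(k-1); a window of 8 consecutive values has recurred shifted by 12, so by induction G(k + 12) = G(k) for all k >= 0: the sequence is periodic from the start with period 12.
One period: G(0..11) = 0, 1, 2, 0, 1, 2, 3, 4, 5, 3, 4, 5.
52 mod 12 = 4, so G(52) = G(4) = 1.

1


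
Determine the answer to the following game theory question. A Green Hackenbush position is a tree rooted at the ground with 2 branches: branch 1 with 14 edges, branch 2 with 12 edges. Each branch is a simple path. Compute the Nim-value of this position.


The tree has 2 branches from the ground vertex.
In Green Hackenbush, the Nim-value of a simple path of length k is k.
Branch 1: length 14, Nim-value = 14
Branch 2: length 12, Nim-value = 12
Total Nim-value = XOR of all branch values:
0 XOR 14 = 14
14 XOR 12 = 2
Nim-value of the tree = 2

2


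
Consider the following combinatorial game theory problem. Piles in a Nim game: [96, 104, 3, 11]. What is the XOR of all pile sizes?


We need the XOR (exclusive or) of all pile sizes.
After XOR-ing pile 1 (size 96): 0 XOR 96 = 96
After XOR-ing pile 2 (size 104): 96 XOR 104 = 8
After XOR-ing pile 3 (size 3): 8 XOR 3 = 11
After XOR-ing pile 4 (size 11): 11 XOR 11 = 0
The Nim-value of this position is 0.

0


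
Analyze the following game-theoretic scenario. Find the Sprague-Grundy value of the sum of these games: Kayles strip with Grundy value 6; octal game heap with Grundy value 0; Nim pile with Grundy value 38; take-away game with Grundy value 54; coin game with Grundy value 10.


By the Sprague-Grundy theorem, the Grundy value of a sum of games is the XOR of individual Grundy values.
Kayles strip: Grundy value = 6. Running XOR: 0 XOR 6 = 6
octal game heap: Grundy value = 0. Running XOR: 6 XOR 0 = 6
Nim pile: Grundy value = 38. Running XOR: 6 XOR 38 = 32
take-away game: Grundy value = 54. Running XOR: 32 XOR 54 = 22
coin game: Grundy value = 10. Running XOR: 22 XOR 10 = 28
The combined Grundy value is 28.

28


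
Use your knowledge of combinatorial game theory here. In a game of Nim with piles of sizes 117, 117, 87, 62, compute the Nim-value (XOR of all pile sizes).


We need the XOR (exclusive or) of all pile sizes.
After XOR-ing pile 1 (size 117): 0 XOR 117 = 117
After XOR-ing pile 2 (size 117): 117 XOR 117 = 0
After XOR-ing pile 3 (size 87): 0 XOR 87 = 87
After XOR-ing pile 4 (size 62): 87 XOR 62 = 105
The Nim-value of this position is 105.

105


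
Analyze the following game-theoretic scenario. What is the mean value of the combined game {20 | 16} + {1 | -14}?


G1 = {20 | 16}, G2 = {1 | -14}
Each is a switch {a | b} with numbers a > b; its mean value is (a + b)/2, and mean value is additive over game sums: m(G1 + G2) = m(G1) + m(G2).
Mean of G1 = (20 + (16))/2 = 36/2 = 18
Mean of G2 = (1 + (-14))/2 = -13/2 = -13/2
Mean of G1 + G2 = 18 + -13/2 = 23/2

23/2


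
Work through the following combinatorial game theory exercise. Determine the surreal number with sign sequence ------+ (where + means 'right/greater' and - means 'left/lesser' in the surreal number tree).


Sign expansion: ------+
Rule: track bounds (lo, hi), initially (-inf, +inf). On '+', the current value becomes lo and we move to the simplest number in (value, hi): value + 1 if hi = +inf, otherwise the midpoint (value + hi)/2. On '-', the current value becomes hi and we move to value - 1 if lo = -inf, otherwise the midpoint (lo + value)/2.
Start at 0.
Step 1: sign = -, move left. Bounds: (-inf, 0). Value = -1
Step 2: sign = -, move left. Bounds: (-inf, -1). Value = -2
Step 3: sign = -, move left. Bounds: (-inf, -2). Value = -3
Step 4: sign = -, move left. Bounds: (-inf, -3). Value = -4
Step 5: sign = -, move left. Bounds: (-inf, -4). Value = -5
Step 6: sign = -, move left. Bounds: (-inf, -5). Value = -6
Step 7: sign = +, move right. Bounds: (-6, -5). Value = -11/2
The surreal number with sign expansion ------+ is -11/2.

-11/2


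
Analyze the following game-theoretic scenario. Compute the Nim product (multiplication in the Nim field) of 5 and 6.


Nim multiplication is bilinear over XOR: (u XOR v) * w = (u*w) XOR (v*w).
So we split each operand into its bit components and XOR the pairwise Nim products.
5 = 1 + 4 (as XOR of powers of 2).
6 = 2 + 4 (as XOR of powers of 2).
Using the standard Nim-product table on single bits:
  2*2 = 3,   2*4 = 8,   2*8 = 12,
  4*4 = 6,   4*8 = 11,  8*8 = 13,
and  1*x = x (identity), k*l = l*k (commutative).
Pairwise Nim products:
  1 * 2 = 2
  1 * 4 = 4
  4 * 2 = 8
  4 * 4 = 6
XOR them: 2 XOR 4 XOR 8 XOR 6 = 8.
Result: 5 * 6 = 8 (in Nim).

8


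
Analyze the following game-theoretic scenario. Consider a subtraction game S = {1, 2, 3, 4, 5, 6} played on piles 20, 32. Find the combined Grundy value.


Subtraction set: {1, 2, 3, 4, 5, 6}
For this subtraction set, G(n) = n mod 7 (period = max + 1 = 7).
Pile 1 (size 20): G(20) = 20 mod 7 = 6
Pile 2 (size 32): G(32) = 32 mod 7 = 4
Total Grundy value = XOR of all: 6 XOR 4 = 2

2


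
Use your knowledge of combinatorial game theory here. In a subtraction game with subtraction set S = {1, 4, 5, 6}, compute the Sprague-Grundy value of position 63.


The subtraction set is S = {1, 4, 5, 6}.
G(k) = mex{ G(k - s) : s in S, s <= k }. We compute iteratively: G(0) = 0.
G(1) = mex({0}) = 1
G(2) = mex({1}) = 0
G(3) = mex({0}) = 1
G(4) = mex({0, 1}) = 2
G(5) = mex({0, 1, 2}) = 3
G(6) = mex({0, 1, 3}) = 2
G(7) = mex({0, 1, 2}) = 3
G(8) = mex({0, 1, 2, 3}) = 4
G(9) = mex({1, 2, 3, 4}) = 0
G(10) = mex({0, 2, 3}) = 1
G(11) = mex({1, 2, 3}) = 0
G(12) = mex({0, 2, 3, 4}) = 1
G(13) = mex({0, 1, 3, 4}) = 2
G(14) = mex({0, 1, 2, 4}) = 3
Observe that G(9)..G(14) = 0, 1, 0, 1, 2, 3 repeats G(0)..G(5) = 0, 1, 0, 1, 2, 3.
For k >= max(S) = 6, G(k) is determined by the previous 6 values G(k-6)..G(k-1); a window of 6 consecutive values has recurred shifted by 9, so by induction G(k + 9) = G(k) for all k >= 0: the sequence is periodic from the start with period 9.
One period: G(0..8) = 0, 1, 0, 1, 2, 3, 2, 3, 4.
63 mod 9 = 0, so G(63) = G(0) = 0.

0


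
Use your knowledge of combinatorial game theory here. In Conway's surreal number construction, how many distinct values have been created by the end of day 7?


Day 0: {|} = 0 is born. Count = 1.
Day n: the number of surreal numbers born by day n is 2^(n+1) - 1.
By day 0: 2^1 - 1 = 1
By day 1: 2^2 - 1 = 3
By day 2: 2^3 - 1 = 7
By day 3: 2^4 - 1 = 15
By day 4: 2^5 - 1 = 31
By day 5: 2^6 - 1 = 63
By day 6: 2^7 - 1 = 127
By day 7: 2^8 - 1 = 255
By day 7: 255 surreal numbers.

255


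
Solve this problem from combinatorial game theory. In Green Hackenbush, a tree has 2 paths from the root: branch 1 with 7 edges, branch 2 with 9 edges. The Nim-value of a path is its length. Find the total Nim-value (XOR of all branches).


The tree has 2 branches from the ground vertex.
In Green Hackenbush, the Nim-value of a simple path of length k is k.
Branch 1: length 7, Nim-value = 7
Branch 2: length 9, Nim-value = 9
Total Nim-value = XOR of all branch values:
0 XOR 7 = 7
7 XOR 9 = 14
Nim-value of the tree = 14

14


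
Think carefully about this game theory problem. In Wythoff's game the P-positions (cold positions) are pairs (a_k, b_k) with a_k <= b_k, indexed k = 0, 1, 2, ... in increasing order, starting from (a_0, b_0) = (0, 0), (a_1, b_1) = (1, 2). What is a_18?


By Wythoff's theorem, a_k = floor(k * phi) and b_k = floor(k * phi^2) = a_k + k, where phi = (1 + sqrt(5))/2 is the golden ratio.
phi = (1 + sqrt(5))/2 = 1.618034
k = 18
k * phi = 18 * 1.618034 = 29.124612
a_18 = floor(k * phi) = 29

29


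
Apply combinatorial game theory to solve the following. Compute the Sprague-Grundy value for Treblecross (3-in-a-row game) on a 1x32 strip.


Treblecross: place X on empty cells; 3-in-a-row wins.
Playing within two cells of an existing X lets the opponent win at once, so sensible play treats the cells i-2..i+2 around each X as dead. The player left with no safe cell loses, so this is a normal-play take-away game on strips of safe cells.
Placing X at cell i (0-indexed) of a strip of k safe cells leaves independent strips of sizes max(0, i-2) and max(0, k-i-3). Hence G(k) = mex{ G(max(0,i-2)) XOR G(max(0,k-i-3)) : 0 <= i < k }, with G(0) = 0.
G(1): splits (0,0):0^0=0 -> mex({0}) = 1
G(2): splits (0,0):0^0=0 -> mex({0}) = 1
G(3): splits (0,0):0^0=0 -> mex({0}) = 1
G(4): splits (0,1):0^1=1 (0,0):0^0=0 -> mex({0, 1}) = 2
G(5): splits (0,2):0^1=1 (0,1):0^1=1 (0,0):0^0=0 -> mex({0, 1}) = 2
G(6) = mex({1}) = 0
G(7) = mex({0, 1, 2}) = 3
G(8) = mex({0, 1, 2}) = 3
G(9) = mex({0, 2}) = 1
G(10) = mex({0, 2, 3}) = 1
G(11) = mex({0, 3}) = 1
G(12) = mex({1, 3}) = 0
G(13) = mex({0, 1, 2, 3}) = 4
G(14) = mex({0, 1, 2}) = 3
G(15) = mex({0, 1, 2}) = 3
G(16) = mex({0, 1, 2, 4}) = 3
G(17) = mex({0, 1, 3, 4}) = 2
G(18) = mex({0, 1, 3, 4}) = 2
G(19) = mex({0, 1, 3, 5}) = 2
G(20) = mex({0, 1, 2, 3, 5}) = 4
G(21) = mex({0, 1, 2, 3, 5}) = 4
G(22) = mex({1, 2, 6}) = 0
G(23) = mex({0, 1, 2, 3, 4, 6}) = 5
G(24) = mex({0, 1, 2, 3, 4}) = 5
G(25) = mex({0, 1, 3, 4, 7}) = 2
G(26) = mex({0, 1, 3, 4, 5, 7}) = 2
G(27) = mex({0, 1, 3, 5}) = 2
G(28) = mex({0, 1, 2, 5}) = 3
G(29) = mex({0, 1, 2, 4, 5, 6}) = 3
G(30) = mex({1, 2, 4, 6}) = 0
G(31) = mex({0, 1, 2, 3, 4, 6}) = 5
G(32) = mex({1, 2, 3, 4, 7}) = 0
Therefore G(32) = 0.

0


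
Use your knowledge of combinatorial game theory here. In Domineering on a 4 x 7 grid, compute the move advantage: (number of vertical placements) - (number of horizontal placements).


Board is 4 x 7 (rows x cols).
Left (vertical) placements: (rows-1) * cols = 3 * 7 = 21
Right (horizontal) placements: rows * (cols-1) = 4 * 6 = 24
Advantage = Left - Right = 21 - 24 = -3

-3


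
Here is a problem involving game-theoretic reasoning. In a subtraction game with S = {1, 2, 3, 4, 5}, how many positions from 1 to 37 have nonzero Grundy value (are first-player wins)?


Subtraction set S = {1, 2, 3, 4, 5}, so G(n) = n mod 6.
G(n) = 0 when n is a multiple of 6.
Multiples of 6 in [1, 37]: 6
N-positions (nonzero Grundy) = 37 - 6 = 31

31


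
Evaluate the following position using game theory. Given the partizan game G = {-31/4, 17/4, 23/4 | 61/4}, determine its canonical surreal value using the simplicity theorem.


Left options: {-31/4, 17/4, 23/4}, max = 23/4
Right options: {61/4}, min = 61/4
All options are numbers and max(Left) < min(Right), so by the simplicity theorem the value is the simplest (earliest-born) number strictly between 23/4 and 61/4.
Integers 6 through 15 all lie strictly between 23/4 and 61/4.
Among integers, the simplest (lowest birthday = smallest |n|; 0 is born on day 0, +-n on day n) is 6.
No non-integer in the interval can be simpler: if x is a non-integer in the interval, then floor(x) or ceil(x) also lies in the interval (the interval contains an integer), and both are proper prefixes of x's sign expansion, i.e. born earlier. So the game value is 6.
Game value = 6

6


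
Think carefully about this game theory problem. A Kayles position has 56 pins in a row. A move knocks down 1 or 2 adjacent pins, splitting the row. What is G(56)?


Kayles: a move removes 1 or 2 adjacent pins from a contiguous row.
Removing pins from a row of k leaves two independent rows (a, b) with a + b = k - 1 (one pin) or a + b = k - 2 (two pins); an end removal gives a = 0.
By Sprague-Grundy, G(k) = mex{ G(a) XOR G(b) } over all these splits. G(0) = 0.
G(1): splits (0,0):0^0=0 -> mex({0}) = 1
G(2): splits (0,1):0^1=1 (0,0):0^0=0 -> mex({0, 1}) = 2
G(3): splits (0,2):0^2=2 (1,1):1^1=0 (0,1):0^1=1 -> mex({0, 1, 2}) = 3
G(4): splits (0,3):0^3=3 (1,2):1^2=3 (0,2):0^2=2 (1,1):1^1=0 -> mex({0, 2, 3}) = 1
G(5): splits (0,4):0^1=1 (1,3):1^3=2 (2,2):2^2=0 (0,3):0^3=3 (1,2):1^2=3 -> mex({0, 1, 2, 3}) = 4
G(6) = mex({0, 1, 2, 4}) = 3
G(7) = mex({0, 1, 3, 4, 5}) = 2
G(8) = mex({0, 2, 3, 5, 6}) = 1
G(9) = mex({0, 1, 2, 3, 6, 7}) = 4
G(10) = mex({0, 1, 3, 4, 5, 7}) = 2
G(11) = mex({0, 1, 2, 3, 4, 5}) = 6
G(12) = mex({0, 1, 2, 3, 5, 6, 7}) = 4
G(13) = mex({0, 2, 3, 4, 6, 7}) = 1
G(14) = mex({0, 1, 4, 5, 6, 7}) = 2
G(15) = mex({0, 1, 2, 3, 4, 5, 6}) = 7
G(16) = mex({0, 2, 3, 5, 6, 7}) = 1
G(17) = mex({0, 1, 2, 3, 5, 6, 7}) = 4
G(18) = mex({0, 1, 2, 4, 5, 6}) = 3
G(19) = mex({0, 1, 3, 4, 5, 7}) = 2
G(20) = mex({0, 2, 3, 4, 5, 6, 7}) = 1
G(21) = mex({0, 1, 2, 3, 5, 6, 7}) = 4
G(22) = mex({0, 1, 2, 3, 4, 5, 7}) = 6
G(23) = mex({0, 1, 2, 3, 4, 5, 6}) = 7
G(24) = mex({0, 1, 2, 3, 5, 6, 7}) = 4
G(25) = mex({0, 2, 3, 4, 6, 7}) = 1
G(26) = mex({0, 1, 3, 4, 5, 6, 7}) = 2
G(27) = mex({0, 1, 2, 3, 4, 5, 6, 7}) = 8
G(28) = mex({0, 1, 2, 3, 4, 6, 7, 8}) = 5
G(29) = mex({0, 1, 2, 3, 5, 6, 7, 8, 9}) = 4
G(30) = mex({0, 1, 2, 3, 4, 5, 6, 9, 10}) = 7
G(31) = mex({0, 1, 3, 4, 5, 7, 10, 11}) = 2
G(32) = mex({0, 2, 3, 4, 5, 6, 7, 9, 11}) = 1
G(33) = mex({0, 1, 2, 3, 4, 5, 6, 7, 9, 12}) = 8
G(34) = mex({0, 1, 2, 3, 4, 5, 7, 8, 11, 12}) = 6
G(35) = mex({0, 1, 2, 3, 4, 5, 6, 8, 9, 10, 11}) = 7
G(36) = mex({0, 1, 2, 3, 5, 6, 7, 9, 10}) = 4
G(37) = mex({0, 2, 3, 4, 6, 7, 9, 10, 11, 12}) = 1
G(38) = mex({0, 1, 3, 4, 5, 6, 7, 9, 10, 11, 12}) = 2
G(39) = mex({0, 1, 2, 4, 5, 6, 7, 9, 10, 12, 14}) = 3
G(40) = mex({0, 2, 3, 4, 6, 7, 11, 12, 14}) = 1
G(41) = mex({0, 1, 2, 3, 5, 6, 7, 9, 10, 11, 12}) = 4
G(42) = mex({0, 1, 2, 3, 4, 5, 6, 9, 10}) = 7
G(43) = mex({0, 1, 3, 4, 5, 7, 9, 10, 12, 15}) = 2
G(44) = mex({0, 2, 3, 4, 5, 6, 7, 9, 10, 12, 15}) = 1
G(45) = mex({0, 1, 2, 3, 4, 5, 6, 7, 9, 10, 12, 14}) = 8
G(46) = mex({0, 1, 3, 4, 5, 7, 8, 11, 12, 14}) = 2
G(47) = mex({0, 1, 2, 3, 4, 5, 6, 8, 9, 10, 11, 12}) = 7
G(48) = mex({0, 1, 2, 3, 5, 6, 7, 9, 10}) = 4
G(49) = mex({0, 2, 3, 4, 6, 7, 9, 10, 11, 12, 15}) = 1
G(50) = mex({0, 1, 4, 5, 6, 7, 9, 11, 12, 14, 15}) = 2
G(51) = mex({0, 1, 2, 3, 4, 5, 6, 7, 9, 12, 14, 15}) = 8
G(52) = mex({0, 2, 3, 4, 5, 6, 7, 8, 11, 12, 15}) = 1
G(53) = mex({0, 1, 2, 3, 5, 6, 7, 8, 9, 10, 11, 12}) = 4
G(54) = mex({0, 1, 2, 3, 4, 5, 6, 9, 10}) = 7
G(55) = mex({0, 1, 3, 4, 5, 7, 9, 10, 11, 12}) = 2
G(56) = mex({0, 2, 3, 4, 5, 6, 7, 9, 10, 11, 12, 13, 14}) = 1
Therefore G(56) = 1.

1


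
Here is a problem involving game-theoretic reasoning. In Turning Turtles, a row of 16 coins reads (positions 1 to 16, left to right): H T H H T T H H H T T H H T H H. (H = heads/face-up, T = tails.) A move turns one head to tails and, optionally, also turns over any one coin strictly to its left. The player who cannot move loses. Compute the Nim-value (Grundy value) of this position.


Coins: H T H H T T H H H T T H H T H H
Key fact: a single head at position k behaves exactly like a Nim heap of size k (turning it to T and optionally flipping a coin at j < k corresponds to moving the heap from k to j, or to 0), and heads combine as a disjunctive sum (two heads at the same place would cancel, matching j XOR j = 0). So the Nim-value is the XOR of the 1-indexed positions of the heads.
Face-up positions (1-indexed): [1, 3, 4, 7, 8, 9, 12, 13, 15, 16]
XOR 0 with 1: 0 XOR 1 = 1
XOR 1 with 3: 1 XOR 3 = 2
XOR 2 with 4: 2 XOR 4 = 6
XOR 6 with 7: 6 XOR 7 = 1
XOR 1 with 8: 1 XOR 8 = 9
XOR 9 with 9: 9 XOR 9 = 0
XOR 0 with 12: 0 XOR 12 = 12
XOR 12 with 13: 12 XOR 13 = 1
XOR 1 with 15: 1 XOR 15 = 14
XOR 14 with 16: 14 XOR 16 = 30
Nim-value = 30

30


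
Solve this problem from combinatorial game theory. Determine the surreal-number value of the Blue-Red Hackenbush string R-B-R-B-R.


Edges (from ground): R-B-R-B-R
By Berlekamp's sign-expansion rule, a Blue-Red Hackenbush stalk has the value of the surreal number whose sign sequence is the edge sequence with B -> + and R -> -.
Sign sequence: -+-+-
Trace the sign expansion in the surreal number tree, starting from 0:
Edge 1: R (sign -) -> bounds (-inf, 0), value = -1
Edge 2: B (sign +) -> bounds (-1, 0), value = -1/2
Edge 3: R (sign -) -> bounds (-1, -1/2), value = -3/4
Edge 4: B (sign +) -> bounds (-3/4, -1/2), value = -5/8
Edge 5: R (sign -) -> bounds (-3/4, -5/8), value = -11/16
Game value = -11/16

-11/16


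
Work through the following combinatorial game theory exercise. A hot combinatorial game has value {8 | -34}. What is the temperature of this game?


The game is {8 | -34}, a switch {a | b} with numbers a > b.
Cooling {a | b} by t gives {a - t | b + t}, which stops being hot when a - t = b + t, i.e. at t = (a - b)/2. So the temperature of a switch is (a - b)/2.
Temperature = (Left option - Right option) / 2
= (8 - (-34)) / 2
= 42 / 2
= 21

21


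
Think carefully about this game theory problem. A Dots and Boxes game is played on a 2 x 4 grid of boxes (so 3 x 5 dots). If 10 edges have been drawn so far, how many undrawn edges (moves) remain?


Grid: 2 x 4 boxes, i.e. 3 rows and 5 columns of dots.
Horizontal edges: (rows + 1) * cols = 3 * 4 = 12
Vertical edges: rows * (cols + 1) = 2 * 5 = 10
Total edges: 12 + 10 = 22
Edges drawn: 10
Remaining: 22 - 10 = 12

12


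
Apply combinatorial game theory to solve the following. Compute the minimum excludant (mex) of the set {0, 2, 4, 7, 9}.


Set = {0, 2, 4, 7, 9}
0 is in the set.
1 is NOT in the set. This is the mex.
mex = 1

1


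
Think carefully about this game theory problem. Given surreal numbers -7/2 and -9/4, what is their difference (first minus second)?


x = -7/2, y = -9/4
Converting to common denominator: 4
x = -14/4, y = -9/4
x - y = -7/2 - -9/4 = -5/4

-5/4


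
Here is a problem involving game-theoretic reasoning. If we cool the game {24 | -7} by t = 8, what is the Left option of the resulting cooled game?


Original game: {24 | -7} (a switch {a | b} with a > b).
Cooling by t (for t below the temperature (a - b)/2 = 31/2) taxes each move by t: {a | b} cooled by t is {a - t | b + t}.
Cooling amount: t = 8
Cooled Left option: 24 - 8 = 16
Cooled Right option: -7 + 8 = 1
Cooled game: {16 | 1}
Left option = 16

16


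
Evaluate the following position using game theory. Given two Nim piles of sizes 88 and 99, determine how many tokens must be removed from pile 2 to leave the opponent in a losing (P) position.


Piles: 88 and 99
Current XOR: 88 XOR 99 = 59 (non-zero, so this is an N-position).
To make the XOR zero, we need to find a move that balances the piles.
For pile 2 (size 99): target = 99 XOR 59 = 88
We reduce pile 2 from 99 to 88.
Tokens removed: 99 - 88 = 11
Verification: 88 XOR 88 = 0

11


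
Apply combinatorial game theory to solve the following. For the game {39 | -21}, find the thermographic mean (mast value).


Game = {39 | -21}, a switch {a | b} with numbers a > b.
Its thermograph has left wall a - t and right wall b + t, which meet at t = (a - b)/2, where both equal (a + b)/2. So the mast (mean value) is at (a + b)/2.
Mean = (39 + (-21))/2 = 18/2 = 9

9


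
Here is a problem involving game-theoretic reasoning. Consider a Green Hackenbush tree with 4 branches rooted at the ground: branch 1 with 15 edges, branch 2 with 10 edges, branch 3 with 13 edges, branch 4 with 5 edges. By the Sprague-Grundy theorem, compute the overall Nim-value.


The tree has 4 branches from the ground vertex.
In Green Hackenbush, the Nim-value of a simple path of length k is k.
Branch 1: length 15, Nim-value = 15
Branch 2: length 10, Nim-value = 10
Branch 3: length 13, Nim-value = 13
Branch 4: length 5, Nim-value = 5
Total Nim-value = XOR of all branch values:
0 XOR 15 = 15
15 XOR 10 = 5
5 XOR 13 = 8
8 XOR 5 = 13
Nim-value of the tree = 13

13


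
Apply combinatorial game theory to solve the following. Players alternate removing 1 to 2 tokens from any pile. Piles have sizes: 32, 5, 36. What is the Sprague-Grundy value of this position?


Subtraction set: {1, 2}
For this subtraction set, G(n) = n mod 3 (period = max + 1 = 3).
Pile 1 (size 32): G(32) = 32 mod 3 = 2
Pile 2 (size 5): G(5) = 5 mod 3 = 2
Pile 3 (size 36): G(36) = 36 mod 3 = 0
Total Grundy value = XOR of all: 2 XOR 2 XOR 0 = 0

0


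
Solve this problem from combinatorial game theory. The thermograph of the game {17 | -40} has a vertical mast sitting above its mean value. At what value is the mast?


Game = {17 | -40}, a switch {a | b} with numbers a > b.
Its thermograph has left wall a - t and right wall b + t, which meet at t = (a - b)/2, where both equal (a + b)/2. So the mast (mean value) is at (a + b)/2.
Mean = (17 + (-40))/2 = -23/2 = -23/2

-23/2


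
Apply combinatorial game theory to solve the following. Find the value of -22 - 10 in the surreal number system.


x = -22, y = 10
x - y = -22 - 10 = -32

-32


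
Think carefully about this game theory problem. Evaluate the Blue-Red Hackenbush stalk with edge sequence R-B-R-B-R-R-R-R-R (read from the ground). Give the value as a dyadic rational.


Edges (from ground): R-B-R-B-R-R-R-R-R
By Berlekamp's sign-expansion rule, a Blue-Red Hackenbush stalk has the value of the surreal number whose sign sequence is the edge sequence with B -> + and R -> -.
Sign sequence: -+-+-----
Trace the sign expansion in the surreal number tree, starting from 0:
Edge 1: R (sign -) -> bounds (-inf, 0), value = -1
Edge 2: B (sign +) -> bounds (-1, 0), value = -1/2
Edge 3: R (sign -) -> bounds (-1, -1/2), value = -3/4
Edge 4: B (sign +) -> bounds (-3/4, -1/2), value = -5/8
Edge 5: R (sign -) -> bounds (-3/4, -5/8), value = -11/16
Edge 6: R (sign -) -> bounds (-3/4, -11/16), value = -23/32
Edge 7: R (sign -) -> bounds (-3/4, -23/32), value = -47/64
Edge 8: R (sign -) -> bounds (-3/4, -47/64), value = -95/128
Edge 9: R (sign -) -> bounds (-3/4, -95/128), value = -191/256
Game value = -191/256

-191/256


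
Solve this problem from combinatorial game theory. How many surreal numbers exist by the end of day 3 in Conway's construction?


Day 0: {|} = 0 is born. Count = 1.
Day n: the number of surreal numbers born by day n is 2^(n+1) - 1.
By day 0: 2^1 - 1 = 1
By day 1: 2^2 - 1 = 3
By day 2: 2^3 - 1 = 7
By day 3: 2^4 - 1 = 15
By day 3: 15 surreal numbers.

15


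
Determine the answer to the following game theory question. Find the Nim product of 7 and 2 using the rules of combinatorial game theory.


Nim multiplication is bilinear over XOR: (u XOR v) * w = (u*w) XOR (v*w).
So we split each operand into its bit components and XOR the pairwise Nim products.
7 = 1 + 2 + 4 (as XOR of powers of 2).
2 = 2 (as XOR of powers of 2).
Using the standard Nim-product table on single bits:
  2*2 = 3,   2*4 = 8,   2*8 = 12,
  4*4 = 6,   4*8 = 11,  8*8 = 13,
and  1*x = x (identity), k*l = l*k (commutative).
Pairwise Nim products:
  1 * 2 = 2
  2 * 2 = 3
  4 * 2 = 8
XOR them: 2 XOR 3 XOR 8 = 9.
Result: 7 * 2 = 9 (in Nim).

9


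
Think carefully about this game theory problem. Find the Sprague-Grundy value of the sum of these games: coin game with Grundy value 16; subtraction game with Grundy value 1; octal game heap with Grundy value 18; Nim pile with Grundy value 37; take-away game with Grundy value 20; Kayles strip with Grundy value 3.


By the Sprague-Grundy theorem, the Grundy value of a sum of games is the XOR of individual Grundy values.
coin game: Grundy value = 16. Running XOR: 0 XOR 16 = 16
subtraction game: Grundy value = 1. Running XOR: 16 XOR 1 = 17
octal game heap: Grundy value = 18. Running XOR: 17 XOR 18 = 3
Nim pile: Grundy value = 37. Running XOR: 3 XOR 37 = 38
take-away game: Grundy value = 20. Running XOR: 38 XOR 20 = 50
Kayles strip: Grundy value = 3. Running XOR: 50 XOR 3 = 49
The combined Grundy value is 49.

49


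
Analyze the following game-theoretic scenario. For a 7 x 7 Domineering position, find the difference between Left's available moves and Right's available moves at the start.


Board is 7 x 7 (rows x cols).
Left (vertical) placements: (rows-1) * cols = 6 * 7 = 42
Right (horizontal) placements: rows * (cols-1) = 7 * 6 = 42
Advantage = Left - Right = 42 - 42 = 0

0


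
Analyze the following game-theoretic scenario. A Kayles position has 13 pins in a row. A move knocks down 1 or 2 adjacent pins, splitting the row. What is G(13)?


Kayles: a move removes 1 or 2 adjacent pins from a contiguous row.
Removing pins from a row of k leaves two independent rows (a, b) with a + b = k - 1 (one pin) or a + b = k - 2 (two pins); an end removal gives a = 0.
By Sprague-Grundy, G(k) = mex{ G(a) XOR G(b) } over all these splits. G(0) = 0.
G(1): splits (0,0):0^0=0 -> mex({0}) = 1
G(2): splits (0,1):0^1=1 (0,0):0^0=0 -> mex({0, 1}) = 2
G(3): splits (0,2):0^2=2 (1,1):1^1=0 (0,1):0^1=1 -> mex({0, 1, 2}) = 3
G(4): splits (0,3):0^3=3 (1,2):1^2=3 (0,2):0^2=2 (1,1):1^1=0 -> mex({0, 2, 3}) = 1
G(5): splits (0,4):0^1=1 (1,3):1^3=2 (2,2):2^2=0 (0,3):0^3=3 (1,2):1^2=3 -> mex({0, 1, 2, 3}) = 4
G(6) = mex({0, 1, 2, 4}) = 3
G(7) = mex({0, 1, 3, 4, 5}) = 2
G(8) = mex({0, 2, 3, 5, 6}) = 1
G(9) = mex({0, 1, 2, 3, 6, 7}) = 4
G(10) = mex({0, 1, 3, 4, 5, 7}) = 2
G(11) = mex({0, 1, 2, 3, 4, 5}) = 6
G(12) = mex({0, 1, 2, 3, 5, 6, 7}) = 4
G(13) = mex({0, 2, 3, 4, 6, 7}) = 1
Therefore G(13) = 1.

1


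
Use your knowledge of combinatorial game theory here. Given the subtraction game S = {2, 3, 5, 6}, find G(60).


The subtraction set is S = {2, 3, 5, 6}.
G(k) = mex{ G(k - s) : s in S, s <= k }. We compute iteratively: G(0) = 0.
G(1) = mex({}) = 0
G(2) = mex({0}) = 1
G(3) = mex({0}) = 1
G(4) = mex({0, 1}) = 2
G(5) = mex({0, 1}) = 2
G(6) = mex({0, 1, 2}) = 3
G(7) = mex({0, 1, 2}) = 3
G(8) = mex({1, 2, 3}) = 0
G(9) = mex({1, 2, 3}) = 0
G(10) = mex({0, 2, 3}) = 1
G(11) = mex({0, 2, 3}) = 1
G(12) = mex({0, 1, 3}) = 2
G(13) = mex({0, 1, 3}) = 2
Observe that G(8)..G(13) = 0, 0, 1, 1, 2, 2 repeats G(0)..G(5) = 0, 0, 1, 1, 2, 2.
For k >= max(S) = 6, G(k) is determined by the previous 6 values G(k-6)..G(k-1); a window of 6 consecutive values has recurred shifted by 8, so by induction G(k + 8) = G(k) for all k >= 0: the sequence is periodic from the start with period 8.
One period: G(0..7) = 0, 0, 1, 1, 2, 2, 3, 3.
60 mod 8 = 4, so G(60) = G(4) = 2.

2


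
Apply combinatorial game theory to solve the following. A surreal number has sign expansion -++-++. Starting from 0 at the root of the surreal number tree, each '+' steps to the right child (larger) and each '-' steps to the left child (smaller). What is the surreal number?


Sign expansion: -++-++
Rule: track bounds (lo, hi), initially (-inf, +inf). On '+', the current value becomes lo and we move to the simplest number in (value, hi): value + 1 if hi = +inf, otherwise the midpoint (value + hi)/2. On '-', the current value becomes hi and we move to value - 1 if lo = -inf, otherwise the midpoint (lo + value)/2.
Start at 0.
Step 1: sign = -, move left. Bounds: (-inf, 0). Value = -1
Step 2: sign = +, move right. Bounds: (-1, 0). Value = -1/2
Step 3: sign = +, move right. Bounds: (-1/2, 0). Value = -1/4
Step 4: sign = -, move left. Bounds: (-1/2, -1/4). Value = -3/8
Step 5: sign = +, move right. Bounds: (-3/8, -1/4). Value = -5/16
Step 6: sign = +, move right. Bounds: (-5/16, -1/4). Value = -9/32
The surreal number with sign expansion -++-++ is -9/32.

-9/32


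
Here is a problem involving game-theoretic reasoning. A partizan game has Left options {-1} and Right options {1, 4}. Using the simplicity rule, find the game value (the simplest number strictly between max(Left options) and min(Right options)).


Left options: {-1}, max = -1
Right options: {1, 4}, min = 1
All options are numbers and max(Left) < min(Right), so by the simplicity theorem the value is the simplest (earliest-born) number strictly between -1 and 1.
The only integer strictly between -1 and 1 is 0.
No non-integer in the interval can be simpler: if x is a non-integer in the interval, then floor(x) or ceil(x) also lies in the interval (the interval contains an integer), and both are proper prefixes of x's sign expansion, i.e. born earlier. So the game value is 0.
Game value = 0

0


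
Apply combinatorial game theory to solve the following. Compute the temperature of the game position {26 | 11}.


The game is {26 | 11}, a switch {a | b} with numbers a > b.
Cooling {a | b} by t gives {a - t | b + t}, which stops being hot when a - t = b + t, i.e. at t = (a - b)/2. So the temperature of a switch is (a - b)/2.
Temperature = (Left option - Right option) / 2
= (26 - (11)) / 2
= 15 / 2
= 15/2

15/2


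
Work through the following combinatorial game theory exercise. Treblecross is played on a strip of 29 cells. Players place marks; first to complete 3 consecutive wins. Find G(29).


Treblecross: place X on empty cells; 3-in-a-row wins.
Playing within two cells of an existing X lets the opponent win at once, so sensible play treats the cells i-2..i+2 around each X as dead. The player left with no safe cell loses, so this is a normal-play take-away game on strips of safe cells.
Placing X at cell i (0-indexed) of a strip of k safe cells leaves independent strips of sizes max(0, i-2) and max(0, k-i-3). Hence G(k) = mex{ G(max(0,i-2)) XOR G(max(0,k-i-3)) : 0 <= i < k }, with G(0) = 0.
G(1): splits (0,0):0^0=0 -> mex({0}) = 1
G(2): splits (0,0):0^0=0 -> mex({0}) = 1
G(3): splits (0,0):0^0=0 -> mex({0}) = 1
G(4): splits (0,1):0^1=1 (0,0):0^0=0 -> mex({0, 1}) = 2
G(5): splits (0,2):0^1=1 (0,1):0^1=1 (0,0):0^0=0 -> mex({0, 1}) = 2
G(6) = mex({1}) = 0
G(7) = mex({0, 1, 2}) = 3
G(8) = mex({0, 1, 2}) = 3
G(9) = mex({0, 2}) = 1
G(10) = mex({0, 2, 3}) = 1
G(11) = mex({0, 3}) = 1
G(12) = mex({1, 3}) = 0
G(13) = mex({0, 1, 2, 3}) = 4
G(14) = mex({0, 1, 2}) = 3
G(15) = mex({0, 1, 2}) = 3
G(16) = mex({0, 1, 2, 4}) = 3
G(17) = mex({0, 1, 3, 4}) = 2
G(18) = mex({0, 1, 3, 4}) = 2
G(19) = mex({0, 1, 3, 5}) = 2
G(20) = mex({0, 1, 2, 3, 5}) = 4
G(21) = mex({0, 1, 2, 3, 5}) = 4
G(22) = mex({1, 2, 6}) = 0
G(23) = mex({0, 1, 2, 3, 4, 6}) = 5
G(24) = mex({0, 1, 2, 3, 4}) = 5
G(25) = mex({0, 1, 3, 4, 7}) = 2
G(26) = mex({0, 1, 3, 4, 5, 7}) = 2
G(27) = mex({0, 1, 3, 5}) = 2
G(28) = mex({0, 1, 2, 5}) = 3
G(29) = mex({0, 1, 2, 4, 5, 6}) = 3
Therefore G(29) = 3.

3


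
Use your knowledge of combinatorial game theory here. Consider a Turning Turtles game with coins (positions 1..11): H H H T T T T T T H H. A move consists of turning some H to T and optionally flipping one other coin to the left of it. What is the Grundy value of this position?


Coins: H H H T T T T T T H H
Key fact: a single head at position k behaves exactly like a Nim heap of size k (turning it to T and optionally flipping a coin at j < k corresponds to moving the heap from k to j, or to 0), and heads combine as a disjunctive sum (two heads at the same place would cancel, matching j XOR j = 0). So the Nim-value is the XOR of the 1-indexed positions of the heads.
Face-up positions (1-indexed): [1, 2, 3, 10, 11]
XOR 0 with 1: 0 XOR 1 = 1
XOR 1 with 2: 1 XOR 2 = 3
XOR 3 with 3: 3 XOR 3 = 0
XOR 0 with 10: 0 XOR 10 = 10
XOR 10 with 11: 10 XOR 11 = 1
Nim-value = 1

1


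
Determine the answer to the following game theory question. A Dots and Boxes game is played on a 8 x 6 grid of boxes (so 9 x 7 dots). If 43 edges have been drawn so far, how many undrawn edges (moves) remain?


Grid: 8 x 6 boxes, i.e. 9 rows and 7 columns of dots.
Horizontal edges: (rows + 1) * cols = 9 * 6 = 54
Vertical edges: rows * (cols + 1) = 8 * 7 = 56
Total edges: 54 + 56 = 110
Edges drawn: 43
Remaining: 110 - 43 = 67

67


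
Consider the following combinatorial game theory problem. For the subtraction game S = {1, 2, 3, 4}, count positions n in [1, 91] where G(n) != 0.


Subtraction set S = {1, 2, 3, 4}, so G(n) = n mod 5.
G(n) = 0 when n is a multiple of 5.
Multiples of 5 in [1, 91]: 18
N-positions (nonzero Grundy) = 91 - 18 = 73

73


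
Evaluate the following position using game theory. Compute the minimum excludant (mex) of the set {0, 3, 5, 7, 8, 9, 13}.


Set = {0, 3, 5, 7, 8, 9, 13}
0 is in the set.
1 is NOT in the set. This is the mex.
mex = 1

1


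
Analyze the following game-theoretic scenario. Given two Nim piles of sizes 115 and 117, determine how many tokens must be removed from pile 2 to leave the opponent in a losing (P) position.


Piles: 115 and 117
Current XOR: 115 XOR 117 = 6 (non-zero, so this is an N-position).
To make the XOR zero, we need to find a move that balances the piles.
For pile 2 (size 117): target = 117 XOR 6 = 115
We reduce pile 2 from 117 to 115.
Tokens removed: 117 - 115 = 2
Verification: 115 XOR 115 = 0

2


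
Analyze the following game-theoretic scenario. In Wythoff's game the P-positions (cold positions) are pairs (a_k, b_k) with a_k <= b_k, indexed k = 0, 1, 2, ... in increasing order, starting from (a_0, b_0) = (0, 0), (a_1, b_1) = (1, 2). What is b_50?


By Wythoff's theorem, a_k = floor(k * phi) and b_k = floor(k * phi^2) = a_k + k, where phi = (1 + sqrt(5))/2 is the golden ratio.
phi = (1 + sqrt(5))/2 = 1.618034
phi^2 = phi + 1 = 2.618034
k = 50
k * phi^2 = 50 * 2.618034 = 130.901699
b_50 = floor(k * phi^2) = 130 (check: a_50 + k = 80 + 50 = 130)

130


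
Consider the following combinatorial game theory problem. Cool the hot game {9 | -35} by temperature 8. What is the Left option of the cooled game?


Original game: {9 | -35} (a switch {a | b} with a > b).
Cooling by t (for t below the temperature (a - b)/2 = 22) taxes each move by t: {a | b} cooled by t is {a - t | b + t}.
Cooling amount: t = 8
Cooled Left option: 9 - 8 = 1
Cooled Right option: -35 + 8 = -27
Cooled game: {1 | -27}
Left option = 1

1


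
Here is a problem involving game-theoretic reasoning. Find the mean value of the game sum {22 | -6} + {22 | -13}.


G1 = {22 | -6}, G2 = {22 | -13}
Each is a switch {a | b} with numbers a > b; its mean value is (a + b)/2, and mean value is additive over game sums: m(G1 + G2) = m(G1) + m(G2).
Mean of G1 = (22 + (-6))/2 = 16/2 = 8
Mean of G2 = (22 + (-13))/2 = 9/2 = 9/2
Mean of G1 + G2 = 8 + 9/2 = 25/2

25/2


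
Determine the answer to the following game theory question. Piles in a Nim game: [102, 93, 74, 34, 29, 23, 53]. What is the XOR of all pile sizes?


We need the XOR (exclusive or) of all pile sizes.
After XOR-ing pile 1 (size 102): 0 XOR 102 = 102
After XOR-ing pile 2 (size 93): 102 XOR 93 = 59
After XOR-ing pile 3 (size 74): 59 XOR 74 = 113
After XOR-ing pile 4 (size 34): 113 XOR 34 = 83
After XOR-ing pile 5 (size 29): 83 XOR 29 = 78
After XOR-ing pile 6 (size 23): 78 XOR 23 = 89
After XOR-ing pile 7 (size 53): 89 XOR 53 = 108
The Nim-value of this position is 108.

108


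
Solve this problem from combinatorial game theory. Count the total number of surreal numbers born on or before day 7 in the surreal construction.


Day 0: {|} = 0 is born. Count = 1.
Day n: the number of surreal numbers born by day n is 2^(n+1) - 1.
By day 0: 2^1 - 1 = 1
By day 1: 2^2 - 1 = 3
By day 2: 2^3 - 1 = 7
By day 3: 2^4 - 1 = 15
By day 4: 2^5 - 1 = 31
By day 5: 2^6 - 1 = 63
By day 6: 2^7 - 1 = 127
By day 7: 2^8 - 1 = 255
By day 7: 255 surreal numbers.

255


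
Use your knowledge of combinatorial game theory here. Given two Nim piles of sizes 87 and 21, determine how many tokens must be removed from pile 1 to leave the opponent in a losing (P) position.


Piles: 87 and 21
Current XOR: 87 XOR 21 = 66 (non-zero, so this is an N-position).
To make the XOR zero, we need to find a move that balances the piles.
For pile 1 (size 87): target = 87 XOR 66 = 21
We reduce pile 1 from 87 to 21.
Tokens removed: 87 - 21 = 66
Verification: 21 XOR 21 = 0

66


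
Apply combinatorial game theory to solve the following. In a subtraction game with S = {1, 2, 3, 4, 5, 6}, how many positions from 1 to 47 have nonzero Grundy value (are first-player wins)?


Subtraction set S = {1, 2, 3, 4, 5, 6}, so G(n) = n mod 7.
G(n) = 0 when n is a multiple of 7.
Multiples of 7 in [1, 47]: 6
N-positions (nonzero Grundy) = 47 - 6 = 41

41


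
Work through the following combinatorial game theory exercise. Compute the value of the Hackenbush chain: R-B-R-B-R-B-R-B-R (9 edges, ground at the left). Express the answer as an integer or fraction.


Edges (from ground): R-B-R-B-R-B-R-B-R
By Berlekamp's sign-expansion rule, a Blue-Red Hackenbush stalk has the value of the surreal number whose sign sequence is the edge sequence with B -> + and R -> -.
Sign sequence: -+-+-+-+-
Trace the sign expansion in the surreal number tree, starting from 0:
Edge 1: R (sign -) -> bounds (-inf, 0), value = -1
Edge 2: B (sign +) -> bounds (-1, 0), value = -1/2
Edge 3: R (sign -) -> bounds (-1, -1/2), value = -3/4
Edge 4: B (sign +) -> bounds (-3/4, -1/2), value = -5/8
Edge 5: R (sign -) -> bounds (-3/4, -5/8), value = -11/16
Edge 6: B (sign +) -> bounds (-11/16, -5/8), value = -21/32
Edge 7: R (sign -) -> bounds (-11/16, -21/32), value = -43/64
Edge 8: B (sign +) -> bounds (-43/64, -21/32), value = -85/128
Edge 9: R (sign -) -> bounds (-43/64, -85/128), value = -171/256
Game value = -171/256

-171/256
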